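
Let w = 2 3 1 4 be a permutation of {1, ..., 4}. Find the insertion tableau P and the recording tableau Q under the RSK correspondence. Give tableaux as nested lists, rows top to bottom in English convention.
Insert each entry of the permutation into P by Schensted row insertion, recording in Q the position of each new cell.

Insert 2: appended to row 1. P = [[2]], Q = [[1]].
Insert 3: appended to row 1. P = [[2, 3]], Q = [[1, 2]].
Insert 1: 1 bumps 2 from row 1; 2 starts row 2. P = [[1, 3], [2]], Q = [[1, 2], [3]].
Insert 4: appended to row 1. P = [[1, 3, 4], [2]], Q = [[1, 2, 4], [3]].

So P = [[1, 3, 4], [2]], Q = [[1, 2, 4], [3]].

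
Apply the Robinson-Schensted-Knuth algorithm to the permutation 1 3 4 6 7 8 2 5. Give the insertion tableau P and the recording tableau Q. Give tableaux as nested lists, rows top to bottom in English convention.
P = [[1, 2, 4, 5, 7, 8], [3, 6]], Q = [[1, 2, 3, 4, 5, 6], [7, 8]]

Insert each entry of the permutation into P by Schensted row insertion, recording in Q the position of each new cell.

Insert 1: appended to row 1. P = [[1]], Q = [[1]].
Insert 3: appended to row 1. P = [[1, 3]], Q = [[1, 2]].
Insert 4: appended to row 1. P = [[1, 3, 4]], Q = [[1, 2, 3]].
Insert 6: appended to row 1. P = [[1, 3, 4, 6]], Q = [[1, 2, 3, 4]].
Insert 7: appended to row 1. P = [[1, 3, 4, 6, 7]], Q = [[1, 2, 3, 4, 5]].
Insert 8: appended to row 1. P = [[1, 3, 4, 6, 7, 8]], Q = [[1, 2, 3, 4, 5, 6]].
Insert 2: 2 bumps 3 from row 1; 3 starts row 2. P = [[1, 2, 4, 6, 7, 8], [3]], Q = [[1, 2, 3, 4, 5, 6], [7]].
Insert 5: 5 bumps 6 from row 1; 6 appends to row 2. P = [[1, 2, 4, 5, 7, 8], [3, 6]], Q = [[1, 2, 3, 4, 5, 6], [7, 8]].

So P = [[1, 2, 4, 5, 7, 8], [3, 6]], Q = [[1, 2, 3, 4, 5, 6], [7, 8]].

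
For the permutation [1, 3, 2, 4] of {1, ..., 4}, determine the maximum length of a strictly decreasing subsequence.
2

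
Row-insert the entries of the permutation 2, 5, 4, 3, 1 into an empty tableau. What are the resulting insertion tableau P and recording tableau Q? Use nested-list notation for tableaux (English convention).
P = [[1, 3], [2], [4], [5]], Q = [[1, 2], [3], [4], [5]]

Insert each entry of the permutation into P by Schensted row insertion, recording in Q the position of each new cell.

Insert 2: appended to row 1. P = [[2]], Q = [[1]].
Insert 5: appended to row 1. P = [[2, 5]], Q = [[1, 2]].
Insert 4: 4 bumps 5 from row 1; 5 starts row 2. P = [[2, 4], [5]], Q = [[1, 2], [3]].
Insert 3: 3 bumps 4 from row 1; 4 bumps 5 from row 2; 5 starts row 3. P = [[2, 3], [4], [5]], Q = [[1, 2], [3], [4]].
Insert 1: 1 bumps 2 from row 1; 2 bumps 4 from row 2; 4 bumps 5 from row 3; 5 starts row 4. P = [[1, 3], [2], [4], [5]], Q = [[1, 2], [3], [4], [5]].

So P = [[1, 3], [2], [4], [5]], Q = [[1, 2], [3], [4], [5]].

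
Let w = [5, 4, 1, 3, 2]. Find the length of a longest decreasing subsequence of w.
4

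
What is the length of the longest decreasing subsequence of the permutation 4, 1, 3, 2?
3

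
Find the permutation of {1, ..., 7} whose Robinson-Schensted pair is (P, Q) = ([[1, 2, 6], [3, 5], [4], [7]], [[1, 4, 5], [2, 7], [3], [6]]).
Reverse the RSK construction: for i from n down to 1, find the cell of Q containing i, remove the entry at that cell from P, and reverse-bump it up through P; the value ejected from row 1 is w(i).

Step i=7: Q has 7 at row 2, column 2; remove 5 from row 2 of P and reverse-bump: 5 enters row 1 and ejects 2. So w(7) = 2. P is now [[1, 5, 6], [3], [4], [7]].
Step i=6: Q has 6 at row 4, column 1; remove 7 from row 4 of P and reverse-bump: 7 enters row 3 and ejects 4; 4 enters row 2 and ejects 3; 3 enters row 1 and ejects 1. So w(6) = 1. P is now [[3, 5, 6], [4], [7]].
Step i=5: Q has 5 at row 1, column 3; remove that cell from P, ejecting 6. So w(5) = 6. P is now [[3, 5], [4], [7]].
Step i=4: Q has 4 at row 1, column 2; remove that cell from P, ejecting 5. So w(4) = 5. P is now [[3], [4], [7]].
Step i=3: Q has 3 at row 3, column 1; remove 7 from row 3 of P and reverse-bump: 7 enters row 2 and ejects 4; 4 enters row 1 and ejects 3. So w(3) = 3. P is now [[4], [7]].
Step i=2: Q has 2 at row 2, column 1; remove 7 from row 2 of P and reverse-bump: 7 enters row 1 and ejects 4. So w(2) = 4. P is now [[7]].
Step i=1: Q has 1 at row 1, column 1; remove that cell from P, ejecting 7. So w(1) = 7. P is now [].

So w = 7 4 3 5 6 1 2.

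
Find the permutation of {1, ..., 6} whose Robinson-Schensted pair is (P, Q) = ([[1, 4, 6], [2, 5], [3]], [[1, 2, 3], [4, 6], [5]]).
3 5 6 2 1 4

Reverse RSK: for i = n, n-1, ..., 1, locate i in Q, remove the corresponding corner cell from P, and reverse-bump its entry up through P; the value ejected from row 1 is w(i).

So w = 3 5 6 2 1 4.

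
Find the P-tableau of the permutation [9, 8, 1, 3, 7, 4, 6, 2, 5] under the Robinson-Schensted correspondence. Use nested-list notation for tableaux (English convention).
Insert 9: appended to row 1. P = [[9]].
Insert 8: 8 bumps 9 from row 1; 9 starts row 2. P = [[8], [9]].
Insert 1: 1 bumps 8 from row 1; 8 bumps 9 from row 2; 9 starts row 3. P = [[1], [8], [9]].
Insert 3: appended to row 1. P = [[1, 3], [8], [9]].
Insert 7: appended to row 1. P = [[1, 3, 7], [8], [9]].
Insert 4: 4 bumps 7 from row 1; 7 bumps 8 from row 2; 8 bumps 9 from row 3; 9 starts row 4. P = [[1, 3, 4], [7], [8], [9]].
Insert 6: appended to row 1. P = [[1, 3, 4, 6], [7], [8], [9]].
Insert 2: 2 bumps 3 from row 1; 3 bumps 7 from row 2; 7 bumps 8 from row 3; 8 bumps 9 from row 4; 9 starts row 5. P = [[1, 2, 4, 6], [3], [7], [8], [9]].
Insert 5: 5 bumps 6 from row 1; 6 appends to row 2. P = [[1, 2, 4, 5], [3, 6], [7], [8], [9]].

So P = [[1, 2, 4, 5], [3, 6], [7], [8], [9]].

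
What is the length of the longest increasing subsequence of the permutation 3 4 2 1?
2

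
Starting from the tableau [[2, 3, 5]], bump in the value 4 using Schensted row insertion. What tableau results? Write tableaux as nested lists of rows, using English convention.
In row 1, 4 replaces 5 (the leftmost entry greater than 4); 5 is bumped to row 2. 5 starts a new row 2. The new tableau is [[2, 3, 4], [5]].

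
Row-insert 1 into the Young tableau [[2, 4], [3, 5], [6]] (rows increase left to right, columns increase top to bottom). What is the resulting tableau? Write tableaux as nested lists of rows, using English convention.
[[1, 4], [2, 5], [3], [6]]

In row 1, 1 replaces 2 (the leftmost entry greater than 1); 2 is bumped to row 2. In row 2, 2 replaces 3 (the leftmost entry greater than 2); 3 is bumped to row 3. In row 3, 3 replaces 6 (the leftmost entry greater than 3); 6 is bumped to row 4. 6 starts a new row 4. The new tableau is [[1, 4], [2, 5], [3], [6]].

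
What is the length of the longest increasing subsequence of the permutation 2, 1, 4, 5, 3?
3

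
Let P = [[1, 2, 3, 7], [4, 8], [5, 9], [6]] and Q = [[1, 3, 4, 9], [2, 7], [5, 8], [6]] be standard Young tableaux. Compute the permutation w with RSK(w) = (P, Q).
6 1 5 9 4 2 8 3 7

Reverse the RSK construction: for i from n down to 1, find the cell of Q containing i, remove the entry at that cell from P, and reverse-bump it up through P; the value ejected from row 1 is w(i).

Step i=9: Q has 9 at row 1, column 4; remove that cell from P, ejecting 7. So w(9) = 7. P is now [[1, 2, 3], [4, 8], [5, 9], [6]].
Step i=8: Q has 8 at row 3, column 2; remove 9 from row 3 of P and reverse-bump: 9 enters row 2 and ejects 8; 8 enters row 1 and ejects 3. So w(8) = 3. P is now [[1, 2, 8], [4, 9], [5], [6]].
Step i=7: Q has 7 at row 2, column 2; remove 9 from row 2 of P and reverse-bump: 9 enters row 1 and ejects 8. So w(7) = 8. P is now [[1, 2, 9], [4], [5], [6]].
Step i=6: Q has 6 at row 4, column 1; remove 6 from row 4 of P and reverse-bump: 6 enters row 3 and ejects 5; 5 enters row 2 and ejects 4; 4 enters row 1 and ejects 2. So w(6) = 2. P is now [[1, 4, 9], [5], [6]].
Step i=5: Q has 5 at row 3, column 1; remove 6 from row 3 of P and reverse-bump: 6 enters row 2 and ejects 5; 5 enters row 1 and ejects 4. So w(5) = 4. P is now [[1, 5, 9], [6]].
Step i=4: Q has 4 at row 1, column 3; remove that cell from P, ejecting 9. So w(4) = 9. P is now [[1, 5], [6]].
Step i=3: Q has 3 at row 1, column 2; remove that cell from P, ejecting 5. So w(3) = 5. P is now [[1], [6]].
Step i=2: Q has 2 at row 2, column 1; remove 6 from row 2 of P and reverse-bump: 6 enters row 1 and ejects 1. So w(2) = 1. P is now [[6]].
Step i=1: Q has 1 at row 1, column 1; remove that cell from P, ejecting 6. So w(1) = 6. P is now [].

So w = 6 1 5 9 4 2 8 3 7.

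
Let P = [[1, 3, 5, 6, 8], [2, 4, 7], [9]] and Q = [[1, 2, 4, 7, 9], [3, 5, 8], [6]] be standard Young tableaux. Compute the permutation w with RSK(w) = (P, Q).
Reverse RSK: for i = n, n-1, ..., 1, locate i in Q, remove the corresponding corner cell from P, and reverse-bump its entry up through P; the value ejected from row 1 is w(i).

So w = 2 4 1 9 5 3 7 6 8.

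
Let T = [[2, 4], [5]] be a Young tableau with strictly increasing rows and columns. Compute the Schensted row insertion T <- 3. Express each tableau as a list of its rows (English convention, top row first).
In row 1, 3 replaces 4 (the leftmost entry greater than 3); 4 is bumped to row 2. In row 2, 4 replaces 5 (the leftmost entry greater than 4); 5 is bumped to row 3. 5 starts a new row 3. The new tableau is [[2, 3], [4], [5]].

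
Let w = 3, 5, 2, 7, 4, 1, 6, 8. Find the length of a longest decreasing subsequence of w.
3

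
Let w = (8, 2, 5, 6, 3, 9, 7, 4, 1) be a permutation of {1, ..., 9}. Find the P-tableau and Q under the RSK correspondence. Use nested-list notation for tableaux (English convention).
P = [[1, 3, 4, 7], [2, 6], [5, 9], [8]], Q = [[1, 3, 4, 6], [2, 7], [5, 8], [9]]

Insert each entry of the permutation into P by Schensted row insertion, recording in Q the position of each new cell.

Insert 8: appended to row 1. P = [[8]].
Insert 2: 2 bumps 8 from row 1; 8 starts row 2. P = [[2], [8]].
Insert 5: appended to row 1. P = [[2, 5], [8]].
Insert 6: appended to row 1. P = [[2, 5, 6], [8]].
Insert 3: 3 bumps 5 from row 1; 5 bumps 8 from row 2; 8 starts row 3. P = [[2, 3, 6], [5], [8]].
Insert 9: appended to row 1. P = [[2, 3, 6, 9], [5], [8]].
Insert 7: 7 bumps 9 from row 1; 9 appends to row 2. P = [[2, 3, 6, 7], [5, 9], [8]].
Insert 4: 4 bumps 6 from row 1; 6 bumps 9 from row 2; 9 appends to row 3. P = [[2, 3, 4, 7], [5, 6], [8, 9]].
Insert 1: 1 bumps 2 from row 1; 2 bumps 5 from row 2; 5 bumps 8 from row 3; 8 starts row 4. P = [[1, 3, 4, 7], [2, 6], [5, 9], [8]].

So P = [[1, 3, 4, 7], [2, 6], [5, 9], [8]], Q = [[1, 3, 4, 6], [2, 7], [5, 8], [9]].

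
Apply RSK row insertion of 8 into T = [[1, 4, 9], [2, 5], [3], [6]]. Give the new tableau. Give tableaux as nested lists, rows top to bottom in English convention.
[[1, 4, 8], [2, 5, 9], [3], [6]]

In row 1, 8 replaces 9 (the leftmost entry greater than 8); 9 is bumped to row 2. 9 is appended to row 2. The new tableau is [[1, 4, 8], [2, 5, 9], [3], [6]].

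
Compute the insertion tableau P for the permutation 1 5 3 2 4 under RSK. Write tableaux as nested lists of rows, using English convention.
Insert 1: appended to row 1. P = [[1]].
Insert 5: appended to row 1. P = [[1, 5]].
Insert 3: 3 bumps 5 from row 1; 5 starts row 2. P = [[1, 3], [5]].
Insert 2: 2 bumps 3 from row 1; 3 bumps 5 from row 2; 5 starts row 3. P = [[1, 2], [3], [5]].
Insert 4: appended to row 1. P = [[1, 2, 4], [3], [5]].

So P = [[1, 2, 4], [3], [5]].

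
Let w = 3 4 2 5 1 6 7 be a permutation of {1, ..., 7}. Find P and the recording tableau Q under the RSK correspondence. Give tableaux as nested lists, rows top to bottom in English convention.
P = [[1, 4, 5, 6, 7], [2], [3]], Q = [[1, 2, 4, 6, 7], [3], [5]]

Insert each entry of the permutation into P by Schensted row insertion, recording in Q the position of each new cell.

Insert 3: appended to row 1. P = [[3]].
Insert 4: appended to row 1. P = [[3, 4]].
Insert 2: 2 bumps 3 from row 1; 3 starts row 2. P = [[2, 4], [3]].
Insert 5: appended to row 1. P = [[2, 4, 5], [3]].
Insert 1: 1 bumps 2 from row 1; 2 bumps 3 from row 2; 3 starts row 3. P = [[1, 4, 5], [2], [3]].
Insert 6: appended to row 1. P = [[1, 4, 5, 6], [2], [3]].
Insert 7: appended to row 1. P = [[1, 4, 5, 6, 7], [2], [3]].

So P = [[1, 4, 5, 6, 7], [2], [3]], Q = [[1, 2, 4, 6, 7], [3], [5]].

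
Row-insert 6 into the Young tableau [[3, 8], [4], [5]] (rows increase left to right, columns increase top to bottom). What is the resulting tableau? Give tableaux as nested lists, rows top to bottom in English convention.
[[3, 6], [4, 8], [5]]

In row 1, 6 replaces 8 (the leftmost entry greater than 6); 8 is bumped to row 2. 8 is appended to row 2. The new tableau is [[3, 6], [4, 8], [5]].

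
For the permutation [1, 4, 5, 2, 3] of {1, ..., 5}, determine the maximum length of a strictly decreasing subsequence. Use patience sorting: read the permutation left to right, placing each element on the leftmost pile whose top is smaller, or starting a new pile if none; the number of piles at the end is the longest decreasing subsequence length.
1: new pile. tops = [1]
4: onto pile 1 (replacing 1). tops = [4]
5: onto pile 1 (replacing 4). tops = [5]
2: new pile. tops = [5, 2]
3: onto pile 2 (replacing 2). tops = [5, 3]

2 piles, so the longest decreasing subsequence has length 2.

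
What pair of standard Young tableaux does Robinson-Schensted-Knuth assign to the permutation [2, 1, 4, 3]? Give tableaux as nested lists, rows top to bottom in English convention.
Insert each entry of the permutation into P by Schensted row insertion, recording in Q the position of each new cell.

Insert 2: appended to row 1. P = [[2]], Q = [[1]].
Insert 1: 1 bumps 2 from row 1; 2 starts row 2. P = [[1], [2]], Q = [[1], [2]].
Insert 4: appended to row 1. P = [[1, 4], [2]], Q = [[1, 3], [2]].
Insert 3: 3 bumps 4 from row 1; 4 appends to row 2. P = [[1, 3], [2, 4]], Q = [[1, 3], [2, 4]].

So P = [[1, 3], [2, 4]], Q = [[1, 3], [2, 4]].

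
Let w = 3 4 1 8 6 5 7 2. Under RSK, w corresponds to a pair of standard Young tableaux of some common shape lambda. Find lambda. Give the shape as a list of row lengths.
Row-insert each entry into an empty tableau.

After inserting 3: P = [[3]].
After inserting 4: P = [[3, 4]].
After inserting 1: P = [[1, 4], [3]].
After inserting 8: P = [[1, 4, 8], [3]].
After inserting 6: P = [[1, 4, 6], [3, 8]].
After inserting 5: P = [[1, 4, 5], [3, 6], [8]].
After inserting 7: P = [[1, 4, 5, 7], [3, 6], [8]].
After inserting 2: P = [[1, 2, 5, 7], [3, 4], [6], [8]].

The final insertion tableau P = [[1, 2, 5, 7], [3, 4], [6], [8]] has shape [4, 2, 1, 1].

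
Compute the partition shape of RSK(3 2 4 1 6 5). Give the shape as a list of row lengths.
[3, 2, 1]

Row-insert each entry into an empty tableau.

After inserting 3: P = [[3]].
After inserting 2: P = [[2], [3]].
After inserting 4: P = [[2, 4], [3]].
After inserting 1: P = [[1, 4], [2], [3]].
After inserting 6: P = [[1, 4, 6], [2], [3]].
After inserting 5: P = [[1, 4, 5], [2, 6], [3]].

The final insertion tableau P = [[1, 4, 5], [2, 6], [3]] has shape [3, 2, 1].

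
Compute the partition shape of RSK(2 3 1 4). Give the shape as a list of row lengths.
RSK row insertion gives P = [[1, 3, 4], [2]], which has shape [3, 1].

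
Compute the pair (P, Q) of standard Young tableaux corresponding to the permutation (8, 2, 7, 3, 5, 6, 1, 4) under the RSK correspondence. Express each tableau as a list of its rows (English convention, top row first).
Insert each entry of the permutation into P by Schensted row insertion, recording in Q the position of each new cell.

After inserting 8: P = [[8]].
After inserting 2: P = [[2], [8]].
After inserting 7: P = [[2, 7], [8]].
After inserting 3: P = [[2, 3], [7], [8]].
After inserting 5: P = [[2, 3, 5], [7], [8]].
After inserting 6: P = [[2, 3, 5, 6], [7], [8]].
After inserting 1: P = [[1, 3, 5, 6], [2], [7], [8]].
After inserting 4: P = [[1, 3, 4, 6], [2, 5], [7], [8]].

So P = [[1, 3, 4, 6], [2, 5], [7], [8]], Q = [[1, 3, 5, 6], [2, 8], [4], [7]].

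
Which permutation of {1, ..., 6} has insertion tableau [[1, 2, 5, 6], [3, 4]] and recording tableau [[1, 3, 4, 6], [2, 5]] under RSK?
Reverse the RSK construction: for i from n down to 1, find the cell of Q containing i, remove the entry at that cell from P, and reverse-bump it up through P; the value ejected from row 1 is w(i).

Step i=6: Q has 6 at row 1, column 4; remove that cell from P, ejecting 6. So w(6) = 6. P is now [[1, 2, 5], [3, 4]].
Step i=5: Q has 5 at row 2, column 2; remove 4 from row 2 of P and reverse-bump: 4 enters row 1 and ejects 2. So w(5) = 2. P is now [[1, 4, 5], [3]].
Step i=4: Q has 4 at row 1, column 3; remove that cell from P, ejecting 5. So w(4) = 5. P is now [[1, 4], [3]].
Step i=3: Q has 3 at row 1, column 2; remove that cell from P, ejecting 4. So w(3) = 4. P is now [[1], [3]].
Step i=2: Q has 2 at row 2, column 1; remove 3 from row 2 of P and reverse-bump: 3 enters row 1 and ejects 1. So w(2) = 1. P is now [[3]].
Step i=1: Q has 1 at row 1, column 1; remove that cell from P, ejecting 3. So w(1) = 3. P is now [].

So w = 3 1 4 5 2 6.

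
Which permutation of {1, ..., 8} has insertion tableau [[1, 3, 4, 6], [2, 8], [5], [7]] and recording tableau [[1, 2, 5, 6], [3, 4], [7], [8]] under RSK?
Reverse the RSK construction: for i from n down to 1, find the cell of Q containing i, remove the entry at that cell from P, and reverse-bump it up through P; the value ejected from row 1 is w(i).

Step i=8: Q has 8 at row 4, column 1; remove 7 from row 4 of P and reverse-bump: 7 enters row 3 and ejects 5; 5 enters row 2 and ejects 2; 2 enters row 1 and ejects 1. So w(8) = 1. P is now [[2, 3, 4, 6], [5, 8], [7]].
Step i=7: Q has 7 at row 3, column 1; remove 7 from row 3 of P and reverse-bump: 7 enters row 2 and ejects 5; 5 enters row 1 and ejects 4. So w(7) = 4. P is now [[2, 3, 5, 6], [7, 8]].
Step i=6: Q has 6 at row 1, column 4; remove that cell from P, ejecting 6. So w(6) = 6. P is now [[2, 3, 5], [7, 8]].
Step i=5: Q has 5 at row 1, column 3; remove that cell from P, ejecting 5. So w(5) = 5. P is now [[2, 3], [7, 8]].
Step i=4: Q has 4 at row 2, column 2; remove 8 from row 2 of P and reverse-bump: 8 enters row 1 and ejects 3. So w(4) = 3. P is now [[2, 8], [7]].
Step i=3: Q has 3 at row 2, column 1; remove 7 from row 2 of P and reverse-bump: 7 enters row 1 and ejects 2. So w(3) = 2. P is now [[7, 8]].
Step i=2: Q has 2 at row 1, column 2; remove that cell from P, ejecting 8. So w(2) = 8. P is now [[7]].
Step i=1: Q has 1 at row 1, column 1; remove that cell from P, ejecting 7. So w(1) = 7. P is now [].

So w = 7 8 2 3 5 6 4 1.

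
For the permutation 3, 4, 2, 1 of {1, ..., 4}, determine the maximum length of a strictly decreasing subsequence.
3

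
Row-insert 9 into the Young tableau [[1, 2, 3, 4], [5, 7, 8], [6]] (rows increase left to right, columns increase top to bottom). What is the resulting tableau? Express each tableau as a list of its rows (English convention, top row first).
9 is larger than every entry of row 1, so it is appended to row 1. The new tableau is [[1, 2, 3, 4, 9], [5, 7, 8], [6]].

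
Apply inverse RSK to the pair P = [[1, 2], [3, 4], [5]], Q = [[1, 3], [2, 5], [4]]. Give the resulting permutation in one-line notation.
Reverse the RSK construction: for i from n down to 1, find the cell of Q containing i, remove the entry at that cell from P, and reverse-bump it up through P; the value ejected from row 1 is w(i).

Step i=5: Q has 5 at row 2, column 2; remove 4 from row 2 of P and reverse-bump: 4 enters row 1 and ejects 2. So w(5) = 2. P is now [[1, 4], [3], [5]].
Step i=4: Q has 4 at row 3, column 1; remove 5 from row 3 of P and reverse-bump: 5 enters row 2 and ejects 3; 3 enters row 1 and ejects 1. So w(4) = 1. P is now [[3, 4], [5]].
Step i=3: Q has 3 at row 1, column 2; remove that cell from P, ejecting 4. So w(3) = 4. P is now [[3], [5]].
Step i=2: Q has 2 at row 2, column 1; remove 5 from row 2 of P and reverse-bump: 5 enters row 1 and ejects 3. So w(2) = 3. P is now [[5]].
Step i=1: Q has 1 at row 1, column 1; remove that cell from P, ejecting 5. So w(1) = 5. P is now [].

So w = 5 3 4 1 2.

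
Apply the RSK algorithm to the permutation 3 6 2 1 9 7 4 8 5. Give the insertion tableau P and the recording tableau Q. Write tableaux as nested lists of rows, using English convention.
P = [[1, 4, 5, 8], [2, 6, 7], [3, 9]], Q = [[1, 2, 5, 8], [3, 6, 9], [4, 7]]

Insert each entry of the permutation into P by Schensted row insertion, recording in Q the position of each new cell.

Insert 3: appended to row 1. P = [[3]], Q = [[1]].
Insert 6: appended to row 1. P = [[3, 6]], Q = [[1, 2]].
Insert 2: 2 bumps 3 from row 1; 3 starts row 2. P = [[2, 6], [3]], Q = [[1, 2], [3]].
Insert 1: 1 bumps 2 from row 1; 2 bumps 3 from row 2; 3 starts row 3. P = [[1, 6], [2], [3]], Q = [[1, 2], [3], [4]].
Insert 9: appended to row 1. P = [[1, 6, 9], [2], [3]], Q = [[1, 2, 5], [3], [4]].
Insert 7: 7 bumps 9 from row 1; 9 appends to row 2. P = [[1, 6, 7], [2, 9], [3]], Q = [[1, 2, 5], [3, 6], [4]].
Insert 4: 4 bumps 6 from row 1; 6 bumps 9 from row 2; 9 appends to row 3. P = [[1, 4, 7], [2, 6], [3, 9]], Q = [[1, 2, 5], [3, 6], [4, 7]].
Insert 8: appended to row 1. P = [[1, 4, 7, 8], [2, 6], [3, 9]], Q = [[1, 2, 5, 8], [3, 6], [4, 7]].
Insert 5: 5 bumps 7 from row 1; 7 appends to row 2. P = [[1, 4, 5, 8], [2, 6, 7], [3, 9]], Q = [[1, 2, 5, 8], [3, 6, 9], [4, 7]].

So P = [[1, 4, 5, 8], [2, 6, 7], [3, 9]], Q = [[1, 2, 5, 8], [3, 6, 9], [4, 7]].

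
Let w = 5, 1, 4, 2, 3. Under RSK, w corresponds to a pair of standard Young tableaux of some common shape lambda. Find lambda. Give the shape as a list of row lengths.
Row-insert each entry into an empty tableau.

After inserting 5: P = [[5]].
After inserting 1: P = [[1], [5]].
After inserting 4: P = [[1, 4], [5]].
After inserting 2: P = [[1, 2], [4], [5]].
After inserting 3: P = [[1, 2, 3], [4], [5]].

The final insertion tableau P = [[1, 2, 3], [4], [5]] has shape [3, 1, 1].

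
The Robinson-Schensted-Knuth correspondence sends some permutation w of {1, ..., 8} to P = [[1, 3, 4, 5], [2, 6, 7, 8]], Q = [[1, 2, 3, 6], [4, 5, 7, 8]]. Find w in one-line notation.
Reverse the RSK construction: for i from n down to 1, find the cell of Q containing i, remove the entry at that cell from P, and reverse-bump it up through P; the value ejected from row 1 is w(i).

Step i=8: Q has 8 at row 2, column 4; remove 8 from row 2 of P and reverse-bump: 8 enters row 1 and ejects 5. So w(8) = 5. P is now [[1, 3, 4, 8], [2, 6, 7]].
Step i=7: Q has 7 at row 2, column 3; remove 7 from row 2 of P and reverse-bump: 7 enters row 1 and ejects 4. So w(7) = 4. P is now [[1, 3, 7, 8], [2, 6]].
Step i=6: Q has 6 at row 1, column 4; remove that cell from P, ejecting 8. So w(6) = 8. P is now [[1, 3, 7], [2, 6]].
Step i=5: Q has 5 at row 2, column 2; remove 6 from row 2 of P and reverse-bump: 6 enters row 1 and ejects 3. So w(5) = 3. P is now [[1, 6, 7], [2]].
Step i=4: Q has 4 at row 2, column 1; remove 2 from row 2 of P and reverse-bump: 2 enters row 1 and ejects 1. So w(4) = 1. P is now [[2, 6, 7]].
Step i=3: Q has 3 at row 1, column 3; remove that cell from P, ejecting 7. So w(3) = 7. P is now [[2, 6]].
Step i=2: Q has 2 at row 1, column 2; remove that cell from P, ejecting 6. So w(2) = 6. P is now [[2]].
Step i=1: Q has 1 at row 1, column 1; remove that cell from P, ejecting 2. So w(1) = 2. P is now [].

So w = 2 6 7 1 3 8 4 5.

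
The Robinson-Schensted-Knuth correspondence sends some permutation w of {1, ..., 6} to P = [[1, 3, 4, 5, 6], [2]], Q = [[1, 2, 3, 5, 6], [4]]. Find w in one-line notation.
Reverse the RSK construction: for i from n down to 1, find the cell of Q containing i, remove the entry at that cell from P, and reverse-bump it up through P; the value ejected from row 1 is w(i).

Step i=6: Q has 6 at row 1, column 5; remove that cell from P, ejecting 6. So w(6) = 6. P is now [[1, 3, 4, 5], [2]].
Step i=5: Q has 5 at row 1, column 4; remove that cell from P, ejecting 5. So w(5) = 5. P is now [[1, 3, 4], [2]].
Step i=4: Q has 4 at row 2, column 1; remove 2 from row 2 of P and reverse-bump: 2 enters row 1 and ejects 1. So w(4) = 1. P is now [[2, 3, 4]].
Step i=3: Q has 3 at row 1, column 3; remove that cell from P, ejecting 4. So w(3) = 4. P is now [[2, 3]].
Step i=2: Q has 2 at row 1, column 2; remove that cell from P, ejecting 3. So w(2) = 3. P is now [[2]].
Step i=1: Q has 1 at row 1, column 1; remove that cell from P, ejecting 2. So w(1) = 2. P is now [].

So w = 2 3 4 1 5 6.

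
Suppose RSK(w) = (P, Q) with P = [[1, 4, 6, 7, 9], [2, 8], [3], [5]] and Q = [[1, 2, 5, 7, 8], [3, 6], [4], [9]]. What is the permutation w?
3 5 4 2 8 6 7 9 1

Reverse the RSK construction: for i from n down to 1, find the cell of Q containing i, remove the entry at that cell from P, and reverse-bump it up through P; the value ejected from row 1 is w(i).

Step i=9: Q has 9 at row 4, column 1; remove 5 from row 4 of P and reverse-bump: 5 enters row 3 and ejects 3; 3 enters row 2 and ejects 2; 2 enters row 1 and ejects 1. So w(9) = 1. P is now [[2, 4, 6, 7, 9], [3, 8], [5]].
Step i=8: Q has 8 at row 1, column 5; remove that cell from P, ejecting 9. So w(8) = 9. P is now [[2, 4, 6, 7], [3, 8], [5]].
Step i=7: Q has 7 at row 1, column 4; remove that cell from P, ejecting 7. So w(7) = 7. P is now [[2, 4, 6], [3, 8], [5]].
Step i=6: Q has 6 at row 2, column 2; remove 8 from row 2 of P and reverse-bump: 8 enters row 1 and ejects 6. So w(6) = 6. P is now [[2, 4, 8], [3], [5]].
Step i=5: Q has 5 at row 1, column 3; remove that cell from P, ejecting 8. So w(5) = 8. P is now [[2, 4], [3], [5]].
Step i=4: Q has 4 at row 3, column 1; remove 5 from row 3 of P and reverse-bump: 5 enters row 2 and ejects 3; 3 enters row 1 and ejects 2. So w(4) = 2. P is now [[3, 4], [5]].
Step i=3: Q has 3 at row 2, column 1; remove 5 from row 2 of P and reverse-bump: 5 enters row 1 and ejects 4. So w(3) = 4. P is now [[3, 5]].
Step i=2: Q has 2 at row 1, column 2; remove that cell from P, ejecting 5. So w(2) = 5. P is now [[3]].
Step i=1: Q has 1 at row 1, column 1; remove that cell from P, ejecting 3. So w(1) = 3. P is now [].

So w = 3 5 4 2 8 6 7 9 1.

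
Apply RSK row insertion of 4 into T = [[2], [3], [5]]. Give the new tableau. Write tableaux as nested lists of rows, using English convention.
[[2, 4], [3], [5]]

4 is larger than every entry of row 1, so it is appended to row 1. The new tableau is [[2, 4], [3], [5]].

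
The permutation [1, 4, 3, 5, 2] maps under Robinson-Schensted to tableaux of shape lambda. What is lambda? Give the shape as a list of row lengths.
Row-insert each entry into an empty tableau.

After inserting 1: P = [[1]].
After inserting 4: P = [[1, 4]].
After inserting 3: P = [[1, 3], [4]].
After inserting 5: P = [[1, 3, 5], [4]].
After inserting 2: P = [[1, 2, 5], [3], [4]].

The final insertion tableau P = [[1, 2, 5], [3], [4]] has shape [3, 1, 1].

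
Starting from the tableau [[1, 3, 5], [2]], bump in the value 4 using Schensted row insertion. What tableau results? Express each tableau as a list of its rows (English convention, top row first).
In row 1, 4 replaces 5 (the leftmost entry greater than 4); 5 is bumped to row 2. 5 is appended to row 2. The new tableau is [[1, 3, 4], [2, 5]].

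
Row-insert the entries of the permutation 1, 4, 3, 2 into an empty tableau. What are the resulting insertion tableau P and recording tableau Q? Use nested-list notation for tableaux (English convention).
P = [[1, 2], [3], [4]], Q = [[1, 2], [3], [4]]

Insert each entry of the permutation into P by Schensted row insertion, recording in Q the position of each new cell.

After inserting 1: P = [[1]].
After inserting 4: P = [[1, 4]].
After inserting 3: P = [[1, 3], [4]].
After inserting 2: P = [[1, 2], [3], [4]].

So P = [[1, 2], [3], [4]], Q = [[1, 2], [3], [4]].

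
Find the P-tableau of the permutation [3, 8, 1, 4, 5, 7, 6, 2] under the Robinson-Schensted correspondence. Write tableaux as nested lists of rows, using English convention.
P = [[1, 2, 5, 6], [3, 4], [7], [8]]

Insert 3: appended to row 1. P = [[3]].
Insert 8: appended to row 1. P = [[3, 8]].
Insert 1: 1 bumps 3 from row 1; 3 starts row 2. P = [[1, 8], [3]].
Insert 4: 4 bumps 8 from row 1; 8 appends to row 2. P = [[1, 4], [3, 8]].
Insert 5: appended to row 1. P = [[1, 4, 5], [3, 8]].
Insert 7: appended to row 1. P = [[1, 4, 5, 7], [3, 8]].
Insert 6: 6 bumps 7 from row 1; 7 bumps 8 from row 2; 8 starts row 3. P = [[1, 4, 5, 6], [3, 7], [8]].
Insert 2: 2 bumps 4 from row 1; 4 bumps 7 from row 2; 7 bumps 8 from row 3; 8 starts row 4. P = [[1, 2, 5, 6], [3, 4], [7], [8]].

So P = [[1, 2, 5, 6], [3, 4], [7], [8]].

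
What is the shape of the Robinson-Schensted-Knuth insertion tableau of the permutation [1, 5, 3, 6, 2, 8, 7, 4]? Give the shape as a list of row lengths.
Row-insert each entry into an empty tableau.

After inserting 1: P = [[1]].
After inserting 5: P = [[1, 5]].
After inserting 3: P = [[1, 3], [5]].
After inserting 6: P = [[1, 3, 6], [5]].
After inserting 2: P = [[1, 2, 6], [3], [5]].
After inserting 8: P = [[1, 2, 6, 8], [3], [5]].
After inserting 7: P = [[1, 2, 6, 7], [3, 8], [5]].
After inserting 4: P = [[1, 2, 4, 7], [3, 6], [5, 8]].

The final insertion tableau P = [[1, 2, 4, 7], [3, 6], [5, 8]] has shape [4, 2, 2].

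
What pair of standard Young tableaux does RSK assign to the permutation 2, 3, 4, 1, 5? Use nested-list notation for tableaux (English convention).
Insert each entry of the permutation into P by Schensted row insertion, recording in Q the position of each new cell.

Insert 2: appended to row 1. P = [[2]].
Insert 3: appended to row 1. P = [[2, 3]].
Insert 4: appended to row 1. P = [[2, 3, 4]].
Insert 1: 1 bumps 2 from row 1; 2 starts row 2. P = [[1, 3, 4], [2]].
Insert 5: appended to row 1. P = [[1, 3, 4, 5], [2]].

So P = [[1, 3, 4, 5], [2]], Q = [[1, 2, 3, 5], [4]].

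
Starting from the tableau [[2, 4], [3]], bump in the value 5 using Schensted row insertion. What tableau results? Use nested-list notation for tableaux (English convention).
[[2, 4, 5], [3]]

5 is larger than every entry of row 1, so it is appended to row 1. The new tableau is [[2, 4, 5], [3]].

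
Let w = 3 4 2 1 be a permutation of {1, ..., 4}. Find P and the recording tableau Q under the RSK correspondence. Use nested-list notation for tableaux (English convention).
P = [[1, 4], [2], [3]], Q = [[1, 2], [3], [4]]

Insert each entry of the permutation into P by Schensted row insertion, recording in Q the position of each new cell.

Insert 3: appended to row 1. P = [[3]].
Insert 4: appended to row 1. P = [[3, 4]].
Insert 2: 2 bumps 3 from row 1; 3 starts row 2. P = [[2, 4], [3]].
Insert 1: 1 bumps 2 from row 1; 2 bumps 3 from row 2; 3 starts row 3. P = [[1, 4], [2], [3]].

So P = [[1, 4], [2], [3]], Q = [[1, 2], [3], [4]].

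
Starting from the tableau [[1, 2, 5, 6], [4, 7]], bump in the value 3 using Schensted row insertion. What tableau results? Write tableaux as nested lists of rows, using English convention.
In row 1, 3 replaces 5 (the leftmost entry greater than 3); 5 is bumped to row 2. In row 2, 5 replaces 7 (the leftmost entry greater than 5); 7 is bumped to row 3. 7 starts a new row 3. The new tableau is [[1, 2, 3, 6], [4, 5], [7]].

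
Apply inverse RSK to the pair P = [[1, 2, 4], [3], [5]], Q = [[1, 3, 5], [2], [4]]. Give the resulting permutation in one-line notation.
Reverse the RSK construction: for i from n down to 1, find the cell of Q containing i, remove the entry at that cell from P, and reverse-bump it up through P; the value ejected from row 1 is w(i).

Step i=5: Q has 5 at row 1, column 3; remove that cell from P, ejecting 4. So w(5) = 4. P is now [[1, 2], [3], [5]].
Step i=4: Q has 4 at row 3, column 1; remove 5 from row 3 of P and reverse-bump: 5 enters row 2 and ejects 3; 3 enters row 1 and ejects 2. So w(4) = 2. P is now [[1, 3], [5]].
Step i=3: Q has 3 at row 1, column 2; remove that cell from P, ejecting 3. So w(3) = 3. P is now [[1], [5]].
Step i=2: Q has 2 at row 2, column 1; remove 5 from row 2 of P and reverse-bump: 5 enters row 1 and ejects 1. So w(2) = 1. P is now [[5]].
Step i=1: Q has 1 at row 1, column 1; remove that cell from P, ejecting 5. So w(1) = 5. P is now [].

So w = 5 1 3 2 4.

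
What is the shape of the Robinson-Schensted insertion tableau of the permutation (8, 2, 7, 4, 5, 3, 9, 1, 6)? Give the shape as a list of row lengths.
RSK row insertion gives P = [[1, 3, 5, 6], [2, 9], [4], [7], [8]], which has shape [4, 2, 1, 1, 1].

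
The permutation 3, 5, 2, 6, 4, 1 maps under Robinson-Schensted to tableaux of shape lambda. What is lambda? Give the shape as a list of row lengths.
Row-insert each entry into an empty tableau.

After inserting 3: P = [[3]].
After inserting 5: P = [[3, 5]].
After inserting 2: P = [[2, 5], [3]].
After inserting 6: P = [[2, 5, 6], [3]].
After inserting 4: P = [[2, 4, 6], [3, 5]].
After inserting 1: P = [[1, 4, 6], [2, 5], [3]].

The final insertion tableau P = [[1, 4, 6], [2, 5], [3]] has shape [3, 2, 1].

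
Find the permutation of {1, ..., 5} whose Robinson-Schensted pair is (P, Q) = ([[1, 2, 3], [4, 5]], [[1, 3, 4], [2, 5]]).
Reverse RSK: for i = n, n-1, ..., 1, locate i in Q, remove the corresponding corner cell from P, and reverse-bump its entry up through P; the value ejected from row 1 is w(i).

So w = 4 1 2 5 3.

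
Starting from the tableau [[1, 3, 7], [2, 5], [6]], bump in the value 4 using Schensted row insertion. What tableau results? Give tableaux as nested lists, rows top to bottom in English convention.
In row 1, 4 replaces 7 (the leftmost entry greater than 4); 7 is bumped to row 2. 7 is appended to row 2. The new tableau is [[1, 3, 4], [2, 5, 7], [6]].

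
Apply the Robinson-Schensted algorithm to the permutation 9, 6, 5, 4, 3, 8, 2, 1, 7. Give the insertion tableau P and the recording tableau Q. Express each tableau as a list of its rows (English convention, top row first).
Insert each entry of the permutation into P by Schensted row insertion, recording in Q the position of each new cell.

Insert 9: appended to row 1. P = [[9]], Q = [[1]].
Insert 6: 6 bumps 9 from row 1; 9 starts row 2. P = [[6], [9]], Q = [[1], [2]].
Insert 5: 5 bumps 6 from row 1; 6 bumps 9 from row 2; 9 starts row 3. P = [[5], [6], [9]], Q = [[1], [2], [3]].
Insert 4: 4 bumps 5 from row 1; 5 bumps 6 from row 2; 6 bumps 9 from row 3; 9 starts row 4. P = [[4], [5], [6], [9]], Q = [[1], [2], [3], [4]].
Insert 3: 3 bumps 4 from row 1; 4 bumps 5 from row 2; 5 bumps 6 from row 3; 6 bumps 9 from row 4; 9 starts row 5. P = [[3], [4], [5], [6], [9]], Q = [[1], [2], [3], [4], [5]].
Insert 8: appended to row 1. P = [[3, 8], [4], [5], [6], [9]], Q = [[1, 6], [2], [3], [4], [5]].
Insert 2: 2 bumps 3 from row 1; 3 bumps 4 from row 2; 4 bumps 5 from row 3; 5 bumps 6 from row 4; 6 bumps 9 from row 5; 9 starts row 6. P = [[2, 8], [3], [4], [5], [6], [9]], Q = [[1, 6], [2], [3], [4], [5], [7]].
Insert 1: 1 bumps 2 from row 1; 2 bumps 3 from row 2; 3 bumps 4 from row 3; 4 bumps 5 from row 4; 5 bumps 6 from row 5; 6 bumps 9 from row 6; 9 starts row 7. P = [[1, 8], [2], [3], [4], [5], [6], [9]], Q = [[1, 6], [2], [3], [4], [5], [7], [8]].
Insert 7: 7 bumps 8 from row 1; 8 appends to row 2. P = [[1, 7], [2, 8], [3], [4], [5], [6], [9]], Q = [[1, 6], [2, 9], [3], [4], [5], [7], [8]].

So P = [[1, 7], [2, 8], [3], [4], [5], [6], [9]], Q = [[1, 6], [2, 9], [3], [4], [5], [7], [8]].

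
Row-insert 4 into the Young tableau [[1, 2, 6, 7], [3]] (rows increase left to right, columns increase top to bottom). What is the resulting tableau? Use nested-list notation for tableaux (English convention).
[[1, 2, 4, 7], [3, 6]]

In row 1, 4 replaces 6 (the leftmost entry greater than 4); 6 is bumped to row 2. 6 is appended to row 2. The new tableau is [[1, 2, 4, 7], [3, 6]].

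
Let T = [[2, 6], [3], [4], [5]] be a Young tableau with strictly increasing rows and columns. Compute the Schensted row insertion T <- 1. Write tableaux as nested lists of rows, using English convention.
[[1, 6], [2], [3], [4], [5]]

In row 1, 1 replaces 2 (the leftmost entry greater than 1); 2 is bumped to row 2. In row 2, 2 replaces 3 (the leftmost entry greater than 2); 3 is bumped to row 3. In row 3, 3 replaces 4 (the leftmost entry greater than 3); 4 is bumped to row 4. In row 4, 4 replaces 5 (the leftmost entry greater than 4); 5 is bumped to row 5. 5 starts a new row 5. The new tableau is [[1, 6], [2], [3], [4], [5]].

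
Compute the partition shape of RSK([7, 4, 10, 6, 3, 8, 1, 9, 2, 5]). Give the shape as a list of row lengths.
[4, 3, 2, 1]

Row-insert each entry into an empty tableau.

After inserting 7: P = [[7]].
After inserting 4: P = [[4], [7]].
After inserting 10: P = [[4, 10], [7]].
After inserting 6: P = [[4, 6], [7, 10]].
After inserting 3: P = [[3, 6], [4, 10], [7]].
After inserting 8: P = [[3, 6, 8], [4, 10], [7]].
After inserting 1: P = [[1, 6, 8], [3, 10], [4], [7]].
After inserting 9: P = [[1, 6, 8, 9], [3, 10], [4], [7]].
After inserting 2: P = [[1, 2, 8, 9], [3, 6], [4, 10], [7]].
After inserting 5: P = [[1, 2, 5, 9], [3, 6, 8], [4, 10], [7]].

The final insertion tableau P = [[1, 2, 5, 9], [3, 6, 8], [4, 10], [7]] has shape [4, 3, 2, 1].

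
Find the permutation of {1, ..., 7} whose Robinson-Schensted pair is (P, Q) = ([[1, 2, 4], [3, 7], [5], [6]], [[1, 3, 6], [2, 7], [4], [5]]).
Reverse the RSK construction: for i from n down to 1, find the cell of Q containing i, remove the entry at that cell from P, and reverse-bump it up through P; the value ejected from row 1 is w(i).

Step i=7: Q has 7 at row 2, column 2; remove 7 from row 2 of P and reverse-bump: 7 enters row 1 and ejects 4. So w(7) = 4. P is now [[1, 2, 7], [3], [5], [6]].
Step i=6: Q has 6 at row 1, column 3; remove that cell from P, ejecting 7. So w(6) = 7. P is now [[1, 2], [3], [5], [6]].
Step i=5: Q has 5 at row 4, column 1; remove 6 from row 4 of P and reverse-bump: 6 enters row 3 and ejects 5; 5 enters row 2 and ejects 3; 3 enters row 1 and ejects 2. So w(5) = 2. P is now [[1, 3], [5], [6]].
Step i=4: Q has 4 at row 3, column 1; remove 6 from row 3 of P and reverse-bump: 6 enters row 2 and ejects 5; 5 enters row 1 and ejects 3. So w(4) = 3. P is now [[1, 5], [6]].
Step i=3: Q has 3 at row 1, column 2; remove that cell from P, ejecting 5. So w(3) = 5. P is now [[1], [6]].
Step i=2: Q has 2 at row 2, column 1; remove 6 from row 2 of P and reverse-bump: 6 enters row 1 and ejects 1. So w(2) = 1. P is now [[6]].
Step i=1: Q has 1 at row 1, column 1; remove that cell from P, ejecting 6. So w(1) = 6. P is now [].

So w = 6 1 5 3 2 7 4.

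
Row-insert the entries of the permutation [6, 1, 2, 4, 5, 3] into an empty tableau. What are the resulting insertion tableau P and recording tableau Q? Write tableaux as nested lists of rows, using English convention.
P = [[1, 2, 3, 5], [4], [6]], Q = [[1, 3, 4, 5], [2], [6]]

Insert each entry of the permutation into P by Schensted row insertion, recording in Q the position of each new cell.

Insert 6: appended to row 1. P = [[6]], Q = [[1]].
Insert 1: 1 bumps 6 from row 1; 6 starts row 2. P = [[1], [6]], Q = [[1], [2]].
Insert 2: appended to row 1. P = [[1, 2], [6]], Q = [[1, 3], [2]].
Insert 4: appended to row 1. P = [[1, 2, 4], [6]], Q = [[1, 3, 4], [2]].
Insert 5: appended to row 1. P = [[1, 2, 4, 5], [6]], Q = [[1, 3, 4, 5], [2]].
Insert 3: 3 bumps 4 from row 1; 4 bumps 6 from row 2; 6 starts row 3. P = [[1, 2, 3, 5], [4], [6]], Q = [[1, 3, 4, 5], [2], [6]].

So P = [[1, 2, 3, 5], [4], [6]], Q = [[1, 3, 4, 5], [2], [6]].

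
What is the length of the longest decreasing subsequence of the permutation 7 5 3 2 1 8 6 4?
5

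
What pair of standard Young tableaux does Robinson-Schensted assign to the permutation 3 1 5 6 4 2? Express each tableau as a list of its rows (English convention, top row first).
Insert each entry of the permutation into P by Schensted row insertion, recording in Q the position of each new cell.

Insert 3: appended to row 1. P = [[3]].
Insert 1: 1 bumps 3 from row 1; 3 starts row 2. P = [[1], [3]].
Insert 5: appended to row 1. P = [[1, 5], [3]].
Insert 6: appended to row 1. P = [[1, 5, 6], [3]].
Insert 4: 4 bumps 5 from row 1; 5 appends to row 2. P = [[1, 4, 6], [3, 5]].
Insert 2: 2 bumps 4 from row 1; 4 bumps 5 from row 2; 5 starts row 3. P = [[1, 2, 6], [3, 4], [5]].

So P = [[1, 2, 6], [3, 4], [5]], Q = [[1, 3, 4], [2, 5], [6]].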